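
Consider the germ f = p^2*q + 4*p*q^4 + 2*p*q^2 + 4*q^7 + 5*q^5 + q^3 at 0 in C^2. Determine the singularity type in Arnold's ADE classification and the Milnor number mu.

The Hessian of f at 0 has rank 0. Corank 2; j^3 = q*(p + q)^2 has shape L^2 M (L != M), so D-series; mu = 6 gives D_6.

Type D6, Milnor number mu = 6.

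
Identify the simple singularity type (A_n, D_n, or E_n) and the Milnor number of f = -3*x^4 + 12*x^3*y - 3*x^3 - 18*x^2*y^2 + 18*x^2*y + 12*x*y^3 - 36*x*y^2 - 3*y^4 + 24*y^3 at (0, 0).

The Hessian of f at 0 has rank 0. Corank 2; j^3 = -3*(x - 2*y)^3 is a perfect cube, so E-series; the 4-jet and mu = 6 give E_6.

Type E_{6}, Milnor number mu = 6.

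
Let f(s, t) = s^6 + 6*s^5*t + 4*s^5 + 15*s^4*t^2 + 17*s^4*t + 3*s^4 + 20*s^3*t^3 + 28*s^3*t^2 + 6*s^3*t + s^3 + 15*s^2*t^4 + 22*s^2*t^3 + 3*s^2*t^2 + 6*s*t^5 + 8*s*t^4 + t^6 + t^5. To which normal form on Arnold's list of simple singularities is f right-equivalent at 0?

The Hessian of f at 0 has rank 0. Corank 2; j^3 = s^3 is a perfect cube, so E-series; the 5-jet and mu = 8 give E_8.

E_{8}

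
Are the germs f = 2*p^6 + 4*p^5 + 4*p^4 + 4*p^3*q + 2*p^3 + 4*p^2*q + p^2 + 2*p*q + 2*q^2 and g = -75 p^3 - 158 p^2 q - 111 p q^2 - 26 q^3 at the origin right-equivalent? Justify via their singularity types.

No.

The Hessian of f at 0 is [[2, 2], [2, 4]] with rank 2, so corank 0. A Groebner basis of the Jacobian ideal J(f) in C{p,q} is {p, q}; counting standard monomials gives mu = 1. Corank 0: nondegenerate Morse point, so A_1. The Hessian of g at 0 is [[0, 0], [0, 0]] with rank 0, so corank 2. A Groebner basis of the Jacobian ideal J(g) in C{p,q} is {q^3, p^2 - 3*q^2/11, p*q + 6*q^2/11}; counting standard monomials gives mu = 4. Corank 2; j^3 = -(3*p + 2*q)*(25*p^2 + 36*p*q + 13*q^2) splits into three distinct lines over C (the quadratic factor has nonzero discriminant), so D_4. f is A_1 but g is D_4, hence not right-equivalent.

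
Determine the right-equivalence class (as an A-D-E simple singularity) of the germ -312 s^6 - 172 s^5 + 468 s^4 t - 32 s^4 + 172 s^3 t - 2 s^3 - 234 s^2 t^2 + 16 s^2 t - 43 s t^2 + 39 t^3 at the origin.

D_{4}

The Hessian of f at 0 is [[0, 0], [0, 0]] with rank 0, so corank 2. A Groebner basis of the Jacobian ideal J(f) in C{s,t} is {t^3, s^2 - 23*t^2/2, s*t - 7*t^2/2}; counting standard monomials gives mu = 4. Corank 2; j^3 = -(s - 3*t)*(2*s^2 - 10*s*t + 13*t^2) splits into three distinct lines over C (the quadratic factor has nonzero discriminant), so D_4.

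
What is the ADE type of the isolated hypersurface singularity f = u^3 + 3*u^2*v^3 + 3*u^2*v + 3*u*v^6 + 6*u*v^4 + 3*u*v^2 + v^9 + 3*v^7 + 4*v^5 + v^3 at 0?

E_{8}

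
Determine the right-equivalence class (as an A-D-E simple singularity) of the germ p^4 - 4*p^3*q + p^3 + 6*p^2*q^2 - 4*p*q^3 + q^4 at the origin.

E_6

The Hessian of f at 0 has rank 0. Corank 2; j^3 = p^3 is a perfect cube, so E-series; the 4-jet and mu = 6 give E_6.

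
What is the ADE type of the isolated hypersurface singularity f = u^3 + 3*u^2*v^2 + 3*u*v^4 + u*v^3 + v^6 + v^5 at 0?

E7

The Hessian of f at 0 has rank 0. Corank 2; j^3 = u^3 is a perfect cube, so E-series; the 4-jet and mu = 7 give E_7.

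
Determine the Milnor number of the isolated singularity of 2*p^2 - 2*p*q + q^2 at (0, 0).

1

The Hessian of f at 0 has rank 2. Corank 0: nondegenerate Morse point, so A_1.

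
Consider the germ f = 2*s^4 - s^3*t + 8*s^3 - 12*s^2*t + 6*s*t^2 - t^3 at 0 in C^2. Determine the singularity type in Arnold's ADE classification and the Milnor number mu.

Type E_7, Milnor number mu = 7.

The Hessian of f at 0 has rank 0. Corank 2; j^3 = (2*s - t)^3 is a perfect cube, so E-series; the 4-jet and mu = 7 give E_7.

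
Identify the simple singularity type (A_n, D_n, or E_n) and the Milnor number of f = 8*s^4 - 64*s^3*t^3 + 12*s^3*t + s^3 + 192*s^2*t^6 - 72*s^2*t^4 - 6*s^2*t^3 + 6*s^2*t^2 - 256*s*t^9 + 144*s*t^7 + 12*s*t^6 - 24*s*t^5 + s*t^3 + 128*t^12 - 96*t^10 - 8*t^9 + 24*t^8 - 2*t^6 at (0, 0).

The Hessian of f at 0 has rank 0. Corank 2; j^3 = s^3 is a perfect cube, so E-series; the 4-jet and mu = 7 give E_7.

Type E7, Milnor number mu = 7.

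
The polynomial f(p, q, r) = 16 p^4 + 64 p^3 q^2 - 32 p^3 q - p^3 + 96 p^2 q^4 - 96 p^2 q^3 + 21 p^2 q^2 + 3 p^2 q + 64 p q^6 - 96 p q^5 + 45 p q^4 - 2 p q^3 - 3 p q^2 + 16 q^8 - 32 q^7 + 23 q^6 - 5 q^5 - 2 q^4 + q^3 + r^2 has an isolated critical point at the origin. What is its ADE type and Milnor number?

The Hessian of f at 0 has rank 1. Corank 2; j^3 = -(p - q)^3 is a perfect cube, so E-series; the 4-jet and mu = 6 give E_6.

Type E_6, Milnor number mu = 6.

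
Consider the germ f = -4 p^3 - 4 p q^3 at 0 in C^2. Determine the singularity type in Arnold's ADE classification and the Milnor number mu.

Type E_7, Milnor number mu = 7.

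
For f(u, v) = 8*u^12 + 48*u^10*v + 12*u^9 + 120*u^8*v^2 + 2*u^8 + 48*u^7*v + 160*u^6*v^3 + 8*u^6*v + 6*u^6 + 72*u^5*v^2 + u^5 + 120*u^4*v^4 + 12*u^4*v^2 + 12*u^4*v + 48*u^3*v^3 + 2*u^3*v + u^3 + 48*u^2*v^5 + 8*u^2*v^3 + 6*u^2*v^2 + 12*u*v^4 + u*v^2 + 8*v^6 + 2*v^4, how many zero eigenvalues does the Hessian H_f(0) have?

2

Hessian at 0 has rank 0.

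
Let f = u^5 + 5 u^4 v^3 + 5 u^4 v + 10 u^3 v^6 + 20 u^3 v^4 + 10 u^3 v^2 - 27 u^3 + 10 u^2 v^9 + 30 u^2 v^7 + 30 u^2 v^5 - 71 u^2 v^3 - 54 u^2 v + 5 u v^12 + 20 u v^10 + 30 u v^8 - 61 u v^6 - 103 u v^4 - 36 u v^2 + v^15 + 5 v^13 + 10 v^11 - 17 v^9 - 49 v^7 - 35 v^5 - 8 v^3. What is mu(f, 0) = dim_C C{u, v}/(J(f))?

8

The Hessian of f at 0 has rank 0. Corank 2; j^3 = -(3*u + 2*v)^3 is a perfect cube, so E-series; the 5-jet and mu = 8 give E_8.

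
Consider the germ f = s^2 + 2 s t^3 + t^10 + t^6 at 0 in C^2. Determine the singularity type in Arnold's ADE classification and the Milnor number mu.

Type A_{9}, Milnor number mu = 9.

The Hessian of f at 0 has rank 1. Corank 1: A-series; mu = 9 gives A_9.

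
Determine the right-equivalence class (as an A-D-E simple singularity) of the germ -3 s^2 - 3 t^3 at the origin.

A_2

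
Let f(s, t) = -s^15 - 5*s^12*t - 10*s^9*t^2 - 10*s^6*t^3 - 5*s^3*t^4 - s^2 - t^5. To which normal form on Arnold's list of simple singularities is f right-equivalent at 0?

A_4

The Hessian of f at 0 has rank 1. Corank 1: A-series; mu = 4 gives A_4.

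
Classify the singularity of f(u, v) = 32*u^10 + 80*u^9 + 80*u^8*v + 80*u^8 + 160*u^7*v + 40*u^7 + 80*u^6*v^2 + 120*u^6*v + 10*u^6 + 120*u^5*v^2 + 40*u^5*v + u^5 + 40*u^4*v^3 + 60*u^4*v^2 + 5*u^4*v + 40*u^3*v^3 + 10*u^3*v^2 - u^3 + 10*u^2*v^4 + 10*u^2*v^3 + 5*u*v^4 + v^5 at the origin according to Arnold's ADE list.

The Hessian of f at 0 has rank 0. Corank 2; j^3 = -u^3 is a perfect cube, so E-series; the 5-jet and mu = 8 give E_8.

E_{8}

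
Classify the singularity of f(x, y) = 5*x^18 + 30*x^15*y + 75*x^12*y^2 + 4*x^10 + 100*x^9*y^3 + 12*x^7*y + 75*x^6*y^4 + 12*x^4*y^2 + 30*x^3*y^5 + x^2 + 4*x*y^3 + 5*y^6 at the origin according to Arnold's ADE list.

A5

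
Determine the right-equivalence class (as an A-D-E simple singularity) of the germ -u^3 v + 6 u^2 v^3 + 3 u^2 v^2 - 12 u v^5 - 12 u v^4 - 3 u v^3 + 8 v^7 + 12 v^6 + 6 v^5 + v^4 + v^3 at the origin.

E7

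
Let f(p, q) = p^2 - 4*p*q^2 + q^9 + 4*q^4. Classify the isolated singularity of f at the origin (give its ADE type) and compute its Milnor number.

Type A_8, Milnor number mu = 8.

The Hessian of f at 0 has rank 1. Corank 1: A-series; mu = 8 gives A_8.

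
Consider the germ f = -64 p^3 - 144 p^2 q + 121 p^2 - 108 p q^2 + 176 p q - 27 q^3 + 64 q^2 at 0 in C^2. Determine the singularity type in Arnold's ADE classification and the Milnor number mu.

Type A2, Milnor number mu = 2.

The Hessian of f at 0 has rank 1. Corank 1: A-series; mu = 2 gives A_2.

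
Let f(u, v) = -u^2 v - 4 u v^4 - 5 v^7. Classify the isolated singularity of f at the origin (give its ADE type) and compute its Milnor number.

Type D_{8}, Milnor number mu = 8.

The Hessian of f at 0 is [[0, 0], [0, 0]] with rank 0, so corank 2. A Groebner basis of the Jacobian ideal J(f) in C{u,v} is {-2*u^2/3 + u*v^3, u*v/2 + v^4, u^3, u^2*v}; counting standard monomials gives mu = 8. Corank 2; j^3 = -u^2*v has shape L^2 M (L != M), so D-series; mu = 8 gives D_8.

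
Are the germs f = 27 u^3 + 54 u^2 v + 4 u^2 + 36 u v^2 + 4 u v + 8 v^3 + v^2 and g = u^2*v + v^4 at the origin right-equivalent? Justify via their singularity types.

No.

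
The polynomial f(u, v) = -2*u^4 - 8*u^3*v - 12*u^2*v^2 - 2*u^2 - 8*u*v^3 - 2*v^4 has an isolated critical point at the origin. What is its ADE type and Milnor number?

The Hessian of f at 0 has rank 1. Corank 1: A-series; mu = 3 gives A_3.

Type A_{3}, Milnor number mu = 3.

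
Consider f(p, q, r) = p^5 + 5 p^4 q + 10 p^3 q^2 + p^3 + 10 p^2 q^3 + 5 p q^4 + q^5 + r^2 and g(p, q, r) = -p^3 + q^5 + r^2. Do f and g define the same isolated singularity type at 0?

Yes.

The Hessian of f at 0 has rank 1. Corank 2; j^3 = p^3 is a perfect cube, so E-series; the 5-jet and mu = 8 give E_8. The Hessian of g at 0 has rank 1. Corank 2; j^3 = -p^3 is a perfect cube, so E-series; the 5-jet and mu = 8 give E_8. Both have type E_8, hence right-equivalent.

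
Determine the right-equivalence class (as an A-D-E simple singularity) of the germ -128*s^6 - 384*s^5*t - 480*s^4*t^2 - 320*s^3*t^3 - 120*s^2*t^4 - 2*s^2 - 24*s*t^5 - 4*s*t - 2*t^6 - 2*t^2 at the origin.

A_5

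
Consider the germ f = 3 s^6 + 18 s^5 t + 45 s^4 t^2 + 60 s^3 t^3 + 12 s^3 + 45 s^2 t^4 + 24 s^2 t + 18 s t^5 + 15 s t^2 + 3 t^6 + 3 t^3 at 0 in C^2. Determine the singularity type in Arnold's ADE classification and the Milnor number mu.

Type D_{7}, Milnor number mu = 7.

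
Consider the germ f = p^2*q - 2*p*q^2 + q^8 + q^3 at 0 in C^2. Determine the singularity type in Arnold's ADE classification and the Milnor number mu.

Type D9, Milnor number mu = 9.

The Hessian of f at 0 has rank 0. Corank 2; j^3 = q*(p - q)^2 has shape L^2 M (L != M), so D-series; mu = 9 gives D_9.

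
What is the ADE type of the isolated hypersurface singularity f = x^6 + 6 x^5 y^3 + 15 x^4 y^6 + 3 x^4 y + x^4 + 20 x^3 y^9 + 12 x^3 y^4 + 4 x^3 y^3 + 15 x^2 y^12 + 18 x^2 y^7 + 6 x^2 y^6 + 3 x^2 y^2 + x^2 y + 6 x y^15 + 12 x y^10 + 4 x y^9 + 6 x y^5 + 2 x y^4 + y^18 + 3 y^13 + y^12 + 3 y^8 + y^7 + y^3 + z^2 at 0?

D_4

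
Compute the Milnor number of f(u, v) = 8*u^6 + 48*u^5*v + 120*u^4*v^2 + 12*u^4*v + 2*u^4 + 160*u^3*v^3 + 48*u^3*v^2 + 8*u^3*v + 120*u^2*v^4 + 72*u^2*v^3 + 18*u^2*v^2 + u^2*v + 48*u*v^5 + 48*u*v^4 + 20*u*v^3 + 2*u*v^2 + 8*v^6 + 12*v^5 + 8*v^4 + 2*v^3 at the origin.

4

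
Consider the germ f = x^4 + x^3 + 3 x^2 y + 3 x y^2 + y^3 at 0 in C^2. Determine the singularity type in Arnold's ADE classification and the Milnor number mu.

Type E_6, Milnor number mu = 6.

The Hessian of f at 0 is [[0, 0], [0, 0]] with rank 0, so corank 2. A Groebner basis of the Jacobian ideal J(f) in C{x,y} is {y^4, x*y^2 + 2*y^3/3, x^2 + 2*x*y + y^2}; counting standard monomials gives mu = 6. Corank 2; j^3 = (x + y)^3 is a perfect cube, so E-series; the 4-jet and mu = 6 give E_6.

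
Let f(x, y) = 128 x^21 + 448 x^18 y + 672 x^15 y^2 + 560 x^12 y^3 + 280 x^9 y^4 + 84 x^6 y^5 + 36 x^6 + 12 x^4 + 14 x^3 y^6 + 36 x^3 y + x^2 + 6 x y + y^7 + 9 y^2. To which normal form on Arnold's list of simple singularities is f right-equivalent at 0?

The Hessian of f at 0 has rank 1. Corank 1: A-series; mu = 6 gives A_6.

A_6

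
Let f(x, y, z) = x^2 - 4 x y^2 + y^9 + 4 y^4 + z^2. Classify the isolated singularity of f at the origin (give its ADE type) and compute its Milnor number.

The Hessian of f at 0 has rank 2. Corank 1: A-series; mu = 8 gives A_8.

Type A8, Milnor number mu = 8.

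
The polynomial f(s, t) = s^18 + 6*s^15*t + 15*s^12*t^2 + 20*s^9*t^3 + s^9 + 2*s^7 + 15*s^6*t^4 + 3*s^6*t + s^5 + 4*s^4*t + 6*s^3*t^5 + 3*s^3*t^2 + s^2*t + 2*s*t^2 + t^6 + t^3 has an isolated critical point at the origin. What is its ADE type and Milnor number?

Type D7, Milnor number mu = 7.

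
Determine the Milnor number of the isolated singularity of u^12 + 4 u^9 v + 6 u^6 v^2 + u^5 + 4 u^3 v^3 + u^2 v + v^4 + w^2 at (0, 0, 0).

5

The Hessian of f at 0 has rank 1. Corank 2; j^3 = u^2*v has shape L^2 M (L != M), so D-series; mu = 5 gives D_5.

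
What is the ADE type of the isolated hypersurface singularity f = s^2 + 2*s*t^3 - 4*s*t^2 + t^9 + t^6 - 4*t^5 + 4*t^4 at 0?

The Hessian of f at 0 is [[2, 0], [0, 0]] with rank 1, so corank 1. A Groebner basis of the Jacobian ideal J(f) in C{s,t} is {s^2*t^2 + 4*s^2*t + 12*s^2 - 32*s*t^2 - 16*s*t - 32*s + 64*t^2, s^3 + 12*s^2*t + 40*s^2 - 112*s*t^2 - 64*s*t - 128*s + 256*t^2, s + t^3 - 2*t^2}; counting standard monomials gives mu = 8. Corank 1: A-series; mu = 8 gives A_8.

A_8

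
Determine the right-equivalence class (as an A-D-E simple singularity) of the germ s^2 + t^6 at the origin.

The Hessian of f at 0 has rank 1. Corank 1: A-series; mu = 5 gives A_5.

A_{5}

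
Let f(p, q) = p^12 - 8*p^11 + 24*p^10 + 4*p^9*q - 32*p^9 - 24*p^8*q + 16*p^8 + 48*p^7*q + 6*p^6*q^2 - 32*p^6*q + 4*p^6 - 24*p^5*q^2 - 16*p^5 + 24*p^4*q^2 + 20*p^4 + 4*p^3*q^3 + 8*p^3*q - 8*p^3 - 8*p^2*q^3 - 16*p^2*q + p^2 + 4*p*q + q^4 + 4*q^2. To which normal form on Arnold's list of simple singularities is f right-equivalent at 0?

The Hessian of f at 0 has rank 1. Corank 1: A-series; mu = 3 gives A_3.

A3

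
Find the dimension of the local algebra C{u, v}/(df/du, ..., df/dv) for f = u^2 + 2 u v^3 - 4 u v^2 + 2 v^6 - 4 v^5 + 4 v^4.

5

The Hessian of f at 0 is [[2, 0], [0, 0]] with rank 1, so corank 1. A Groebner basis of the Jacobian ideal J(f) in C{u,v} is {u*v^2 + 2*u*v + 4*u - 8*v^2, u + v^3 - 2*v^2, u^2 + 4*u*v + 8*u - 16*v^2}; counting standard monomials gives mu = 5. Corank 1: A-series; mu = 5 gives A_5.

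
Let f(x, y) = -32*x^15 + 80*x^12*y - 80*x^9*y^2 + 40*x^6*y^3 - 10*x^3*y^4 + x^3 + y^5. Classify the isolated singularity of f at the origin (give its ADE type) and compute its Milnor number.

Type E8, Milnor number mu = 8.

The Hessian of f at 0 has rank 0. Corank 2; j^3 = x^3 is a perfect cube, so E-series; the 5-jet and mu = 8 give E_8.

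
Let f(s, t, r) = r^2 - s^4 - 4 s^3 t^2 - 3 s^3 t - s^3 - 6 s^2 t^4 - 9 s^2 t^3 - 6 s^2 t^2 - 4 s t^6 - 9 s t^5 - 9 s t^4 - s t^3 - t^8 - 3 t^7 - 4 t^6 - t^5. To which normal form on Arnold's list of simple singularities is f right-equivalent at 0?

The Hessian of f at 0 is [[0, 0, 0], [0, 0, 0], [0, 0, 2]] with rank 1, so corank 2. A Groebner basis of the Jacobian ideal J(f) in C{s,t,r} is {3*s^2/2 + t^4 + t^3/2, s^3, s^2*t - s^2/2 - t^3/6, -s^2/2 + s*t^2 - t^3/6, r}; counting standard monomials gives mu = 7. Corank 2; j^3 = -s^3 is a perfect cube, so E-series; the 4-jet and mu = 7 give E_7.

E7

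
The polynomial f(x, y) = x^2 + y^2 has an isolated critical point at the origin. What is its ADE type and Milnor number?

Type A_1, Milnor number mu = 1.

The Hessian of f at 0 has rank 2. Corank 0: nondegenerate Morse point, so A_1.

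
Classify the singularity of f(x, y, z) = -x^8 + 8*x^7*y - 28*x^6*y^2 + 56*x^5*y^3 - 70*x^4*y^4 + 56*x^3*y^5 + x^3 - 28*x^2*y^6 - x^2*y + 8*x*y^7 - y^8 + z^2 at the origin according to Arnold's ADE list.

The Hessian of f at 0 is [[0, 0, 0], [0, 0, 0], [0, 0, 2]] with rank 1, so corank 2. A Groebner basis of the Jacobian ideal J(f) in C{x,y,z} is {x*y/8 + y^7, x*y^2, x^2 - x*y, z}; counting standard monomials gives mu = 9. Corank 2; j^3 = x^2*(x - y) has shape L^2 M (L != M), so D-series; mu = 9 gives D_9.

D9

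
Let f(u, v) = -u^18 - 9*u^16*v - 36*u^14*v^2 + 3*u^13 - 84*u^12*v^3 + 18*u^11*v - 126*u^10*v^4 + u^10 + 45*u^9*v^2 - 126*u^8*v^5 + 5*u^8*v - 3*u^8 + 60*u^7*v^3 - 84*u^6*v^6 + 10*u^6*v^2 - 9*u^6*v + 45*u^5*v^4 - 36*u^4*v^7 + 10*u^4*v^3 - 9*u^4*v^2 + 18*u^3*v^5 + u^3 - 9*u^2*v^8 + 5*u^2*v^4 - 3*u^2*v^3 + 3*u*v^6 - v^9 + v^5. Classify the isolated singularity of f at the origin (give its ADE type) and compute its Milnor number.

The Hessian of f at 0 is [[0, 0], [0, 0]] with rank 0, so corank 2. A Groebner basis of the Jacobian ideal J(f) in C{u,v} is {-u^2/2 + u*v^3, v^4, u^3, u^2*v}; counting standard monomials gives mu = 8. Corank 2; j^3 = u^3 is a perfect cube, so E-series; the 5-jet and mu = 8 give E_8.

Type E_{8}, Milnor number mu = 8.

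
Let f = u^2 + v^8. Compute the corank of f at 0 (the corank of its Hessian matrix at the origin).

1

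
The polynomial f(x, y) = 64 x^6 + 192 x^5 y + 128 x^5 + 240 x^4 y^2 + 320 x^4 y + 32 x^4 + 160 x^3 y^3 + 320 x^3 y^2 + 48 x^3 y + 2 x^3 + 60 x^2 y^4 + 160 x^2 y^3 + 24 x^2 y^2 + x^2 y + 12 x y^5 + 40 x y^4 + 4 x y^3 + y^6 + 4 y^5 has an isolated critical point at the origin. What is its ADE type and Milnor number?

Type D7, Milnor number mu = 7.

The Hessian of f at 0 has rank 0. Corank 2; j^3 = x^2*(2*x + y) has shape L^2 M (L != M), so D-series; mu = 7 gives D_7.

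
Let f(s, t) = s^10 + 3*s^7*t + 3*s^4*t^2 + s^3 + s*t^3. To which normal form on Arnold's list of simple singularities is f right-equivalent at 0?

E_7

The Hessian of f at 0 has rank 0. Corank 2; j^3 = s^3 is a perfect cube, so E-series; the 4-jet and mu = 7 give E_7.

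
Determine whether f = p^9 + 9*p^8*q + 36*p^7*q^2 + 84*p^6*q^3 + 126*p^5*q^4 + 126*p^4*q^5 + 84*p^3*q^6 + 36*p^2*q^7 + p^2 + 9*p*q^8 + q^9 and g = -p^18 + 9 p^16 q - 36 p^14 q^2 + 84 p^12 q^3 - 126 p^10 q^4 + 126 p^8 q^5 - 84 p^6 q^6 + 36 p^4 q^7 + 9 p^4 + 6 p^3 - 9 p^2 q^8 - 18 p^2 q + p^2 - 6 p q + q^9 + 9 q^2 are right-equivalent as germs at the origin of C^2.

Yes.

The Hessian of f at 0 is [[2, 0], [0, 0]] with rank 1, so corank 1. A Groebner basis of the Jacobian ideal J(f) in C{p,q} is {q^8, p}; counting standard monomials gives mu = 8. Corank 1: A-series; mu = 8 gives A_8. The Hessian of g at 0 is [[2, -6], [-6, 18]] with rank 1, so corank 1. A Groebner basis of the Jacobian ideal J(g) in C{p,q} is {-7*p*q^2/81 - 2*p*q/243 - 7*p/39366 + q^5 - 5*q^4/18 + 10*q^3/81 + 29*q^2/1458 + 7*q/13122, p*q^3 + 5*p*q^2/18 + p*q/54 + p/2916 - 3*q^4/4 - q^3/2 - 5*q^2/108 - q/972, p^2 + p/3 - q}; counting standard monomials gives mu = 8. Corank 1: A-series; mu = 8 gives A_8. Both have type A_8, hence right-equivalent.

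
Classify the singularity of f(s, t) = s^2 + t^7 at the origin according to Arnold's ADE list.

A_6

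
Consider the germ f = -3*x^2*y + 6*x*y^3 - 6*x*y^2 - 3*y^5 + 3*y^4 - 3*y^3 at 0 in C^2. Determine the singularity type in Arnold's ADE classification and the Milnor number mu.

Type D_{5}, Milnor number mu = 5.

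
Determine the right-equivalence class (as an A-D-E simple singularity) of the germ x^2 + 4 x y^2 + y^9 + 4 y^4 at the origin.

A8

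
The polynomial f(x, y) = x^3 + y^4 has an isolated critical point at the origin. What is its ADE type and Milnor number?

The Hessian of f at 0 is [[0, 0], [0, 0]] with rank 0, so corank 2. A Groebner basis of the Jacobian ideal J(f) in C{x,y} is {y^3, x^2}; counting standard monomials gives mu = 6. Corank 2; j^3 = x^3 is a perfect cube, so E-series; the 4-jet and mu = 6 give E_6.

Type E6, Milnor number mu = 6.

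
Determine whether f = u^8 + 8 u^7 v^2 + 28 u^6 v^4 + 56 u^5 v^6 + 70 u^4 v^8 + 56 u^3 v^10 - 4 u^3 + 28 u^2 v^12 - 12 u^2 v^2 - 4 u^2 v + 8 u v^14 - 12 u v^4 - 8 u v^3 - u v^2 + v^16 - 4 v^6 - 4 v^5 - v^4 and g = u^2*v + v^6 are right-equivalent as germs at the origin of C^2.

The Hessian of f at 0 has rank 0. Corank 2; j^3 = -u*(2*u + v)^2 has shape L^2 M (L != M), so D-series; mu = 9 gives D_9. The Hessian of g at 0 has rank 0. Corank 2; j^3 = u^2*v has shape L^2 M (L != M), so D-series; mu = 7 gives D_7. f is D_9 but g is D_7, hence not right-equivalent.

No.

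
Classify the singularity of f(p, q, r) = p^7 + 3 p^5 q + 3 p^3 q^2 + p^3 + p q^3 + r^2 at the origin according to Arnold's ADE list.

E7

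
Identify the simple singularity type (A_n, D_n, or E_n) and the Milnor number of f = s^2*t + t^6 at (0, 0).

The Hessian of f at 0 has rank 0. Corank 2; j^3 = s^2*t has shape L^2 M (L != M), so D-series; mu = 7 gives D_7.

Type D_{7}, Milnor number mu = 7.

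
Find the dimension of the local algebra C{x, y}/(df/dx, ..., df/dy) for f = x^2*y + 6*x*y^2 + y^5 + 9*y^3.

The Hessian of f at 0 has rank 0. Corank 2; j^3 = y*(x + 3*y)^2 has shape L^2 M (L != M), so D-series; mu = 6 gives D_6.

6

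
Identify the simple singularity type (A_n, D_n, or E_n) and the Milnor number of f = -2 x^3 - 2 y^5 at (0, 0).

Type E8, Milnor number mu = 8.

The Hessian of f at 0 has rank 0. Corank 2; j^3 = -2*x^3 is a perfect cube, so E-series; the 5-jet and mu = 8 give E_8.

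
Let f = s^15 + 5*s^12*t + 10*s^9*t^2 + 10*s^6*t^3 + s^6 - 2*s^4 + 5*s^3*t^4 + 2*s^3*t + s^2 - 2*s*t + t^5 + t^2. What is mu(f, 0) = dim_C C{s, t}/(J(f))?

The Hessian of f at 0 has rank 1. Corank 1: A-series; mu = 4 gives A_4.

4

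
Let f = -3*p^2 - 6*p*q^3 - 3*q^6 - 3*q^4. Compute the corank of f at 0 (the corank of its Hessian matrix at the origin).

1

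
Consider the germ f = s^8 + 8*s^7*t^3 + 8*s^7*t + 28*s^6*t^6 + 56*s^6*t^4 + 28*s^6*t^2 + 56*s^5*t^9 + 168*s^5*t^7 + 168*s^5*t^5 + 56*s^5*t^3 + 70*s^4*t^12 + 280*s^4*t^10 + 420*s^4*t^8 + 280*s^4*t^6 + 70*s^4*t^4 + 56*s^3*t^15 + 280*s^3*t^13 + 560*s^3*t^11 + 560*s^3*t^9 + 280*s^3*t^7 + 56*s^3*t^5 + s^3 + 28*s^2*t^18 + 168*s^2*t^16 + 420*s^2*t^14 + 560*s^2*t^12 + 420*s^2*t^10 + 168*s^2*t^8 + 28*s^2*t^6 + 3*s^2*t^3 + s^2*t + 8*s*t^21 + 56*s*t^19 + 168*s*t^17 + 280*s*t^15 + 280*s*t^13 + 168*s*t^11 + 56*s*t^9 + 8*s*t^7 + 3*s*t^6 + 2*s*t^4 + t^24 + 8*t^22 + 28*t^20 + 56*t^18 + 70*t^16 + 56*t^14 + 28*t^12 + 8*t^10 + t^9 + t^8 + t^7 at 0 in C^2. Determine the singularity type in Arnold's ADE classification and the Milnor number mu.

Type D_{9}, Milnor number mu = 9.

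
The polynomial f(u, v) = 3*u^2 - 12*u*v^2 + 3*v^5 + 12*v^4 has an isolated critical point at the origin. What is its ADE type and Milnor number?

Type A4, Milnor number mu = 4.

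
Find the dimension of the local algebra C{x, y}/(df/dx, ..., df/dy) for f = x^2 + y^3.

2

The Hessian of f at 0 has rank 1. Corank 1: A-series; mu = 2 gives A_2.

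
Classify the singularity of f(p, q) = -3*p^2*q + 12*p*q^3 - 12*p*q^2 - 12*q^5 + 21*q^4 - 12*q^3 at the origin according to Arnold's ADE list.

D5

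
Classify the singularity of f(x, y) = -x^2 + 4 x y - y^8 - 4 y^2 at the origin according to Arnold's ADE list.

The Hessian of f at 0 has rank 1. Corank 1: A-series; mu = 7 gives A_7.

A_{7}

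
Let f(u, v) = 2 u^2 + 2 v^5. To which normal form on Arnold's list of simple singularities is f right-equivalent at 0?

The Hessian of f at 0 is [[4, 0], [0, 0]] with rank 1, so corank 1. A Groebner basis of the Jacobian ideal J(f) in C{u,v} is {v^4, u}; counting standard monomials gives mu = 4. Corank 1: A-series; mu = 4 gives A_4.

A4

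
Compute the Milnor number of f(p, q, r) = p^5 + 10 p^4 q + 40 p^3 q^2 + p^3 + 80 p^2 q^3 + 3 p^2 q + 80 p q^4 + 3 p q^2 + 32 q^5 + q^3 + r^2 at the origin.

8

The Hessian of f at 0 has rank 1. Corank 2; j^3 = (p + q)^3 is a perfect cube, so E-series; the 5-jet and mu = 8 give E_8.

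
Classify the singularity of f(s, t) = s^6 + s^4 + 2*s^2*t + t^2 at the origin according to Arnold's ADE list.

A5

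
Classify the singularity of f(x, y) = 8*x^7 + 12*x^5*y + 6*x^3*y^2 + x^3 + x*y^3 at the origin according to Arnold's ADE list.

E_{7}

The Hessian of f at 0 has rank 0. Corank 2; j^3 = x^3 is a perfect cube, so E-series; the 4-jet and mu = 7 give E_7.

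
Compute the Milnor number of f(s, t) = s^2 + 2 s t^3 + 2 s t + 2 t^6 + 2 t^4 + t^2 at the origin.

5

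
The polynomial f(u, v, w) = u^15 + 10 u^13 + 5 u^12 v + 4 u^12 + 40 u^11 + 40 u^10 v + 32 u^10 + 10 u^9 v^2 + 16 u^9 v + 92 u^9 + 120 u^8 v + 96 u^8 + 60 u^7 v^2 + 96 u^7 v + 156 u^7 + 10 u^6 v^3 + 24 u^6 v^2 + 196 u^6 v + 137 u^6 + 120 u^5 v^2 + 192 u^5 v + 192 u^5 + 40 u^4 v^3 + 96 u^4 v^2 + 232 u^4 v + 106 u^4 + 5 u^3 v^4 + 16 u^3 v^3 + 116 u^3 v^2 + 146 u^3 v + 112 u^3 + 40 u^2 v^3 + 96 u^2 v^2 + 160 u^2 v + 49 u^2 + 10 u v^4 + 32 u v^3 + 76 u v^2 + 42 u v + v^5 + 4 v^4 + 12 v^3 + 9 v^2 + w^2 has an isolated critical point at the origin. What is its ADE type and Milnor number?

Type A_{4}, Milnor number mu = 4.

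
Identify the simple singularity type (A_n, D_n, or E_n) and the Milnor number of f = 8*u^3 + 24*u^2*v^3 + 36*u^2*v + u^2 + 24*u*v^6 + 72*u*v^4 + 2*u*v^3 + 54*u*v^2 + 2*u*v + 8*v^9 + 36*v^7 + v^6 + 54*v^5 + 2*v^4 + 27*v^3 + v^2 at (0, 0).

Type A2, Milnor number mu = 2.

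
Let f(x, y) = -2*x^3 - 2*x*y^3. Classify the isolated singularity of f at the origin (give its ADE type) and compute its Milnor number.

Type E7, Milnor number mu = 7.

The Hessian of f at 0 has rank 0. Corank 2; j^3 = -2*x^3 is a perfect cube, so E-series; the 4-jet and mu = 7 give E_7.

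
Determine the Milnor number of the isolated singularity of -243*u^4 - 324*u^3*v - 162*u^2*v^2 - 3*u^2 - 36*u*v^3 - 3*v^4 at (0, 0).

The Hessian of f at 0 has rank 1. Corank 1: A-series; mu = 3 gives A_3.

3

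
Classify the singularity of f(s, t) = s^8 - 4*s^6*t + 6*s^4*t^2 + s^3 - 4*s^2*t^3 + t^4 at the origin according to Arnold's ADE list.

E6

The Hessian of f at 0 has rank 0. Corank 2; j^3 = s^3 is a perfect cube, so E-series; the 4-jet and mu = 6 give E_6.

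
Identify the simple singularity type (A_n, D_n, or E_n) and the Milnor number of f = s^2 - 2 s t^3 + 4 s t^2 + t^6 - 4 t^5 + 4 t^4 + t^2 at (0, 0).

Type A_{1}, Milnor number mu = 1.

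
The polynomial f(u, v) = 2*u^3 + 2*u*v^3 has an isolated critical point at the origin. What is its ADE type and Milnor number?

Type E_{7}, Milnor number mu = 7.

The Hessian of f at 0 is [[0, 0], [0, 0]] with rank 0, so corank 2. A Groebner basis of the Jacobian ideal J(f) in C{u,v} is {u^3, u*v^2, 3*u^2 + v^3}; counting standard monomials gives mu = 7. Corank 2; j^3 = 2*u^3 is a perfect cube, so E-series; the 4-jet and mu = 7 give E_7.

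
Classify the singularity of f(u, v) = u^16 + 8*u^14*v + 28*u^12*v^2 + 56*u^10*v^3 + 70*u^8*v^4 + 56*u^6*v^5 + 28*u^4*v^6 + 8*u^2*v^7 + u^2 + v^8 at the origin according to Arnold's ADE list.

A_7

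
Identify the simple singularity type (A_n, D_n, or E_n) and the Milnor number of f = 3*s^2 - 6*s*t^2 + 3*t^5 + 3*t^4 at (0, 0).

Type A_{4}, Milnor number mu = 4.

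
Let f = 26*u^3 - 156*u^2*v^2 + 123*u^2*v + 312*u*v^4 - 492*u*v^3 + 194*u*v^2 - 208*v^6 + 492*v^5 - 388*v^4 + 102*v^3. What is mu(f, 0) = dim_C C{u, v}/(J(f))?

4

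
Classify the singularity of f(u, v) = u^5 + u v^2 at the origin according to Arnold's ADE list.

D6

The Hessian of f at 0 has rank 0. Corank 2; j^3 = u*v^2 has shape L^2 M (L != M), so D-series; mu = 6 gives D_6.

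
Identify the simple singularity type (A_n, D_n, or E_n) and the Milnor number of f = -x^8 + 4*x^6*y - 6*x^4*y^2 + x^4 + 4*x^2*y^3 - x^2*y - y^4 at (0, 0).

Type D_5, Milnor number mu = 5.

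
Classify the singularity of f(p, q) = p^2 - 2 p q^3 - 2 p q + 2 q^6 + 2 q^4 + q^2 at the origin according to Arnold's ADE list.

A5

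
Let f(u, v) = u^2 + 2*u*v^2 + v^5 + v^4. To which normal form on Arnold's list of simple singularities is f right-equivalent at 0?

A_4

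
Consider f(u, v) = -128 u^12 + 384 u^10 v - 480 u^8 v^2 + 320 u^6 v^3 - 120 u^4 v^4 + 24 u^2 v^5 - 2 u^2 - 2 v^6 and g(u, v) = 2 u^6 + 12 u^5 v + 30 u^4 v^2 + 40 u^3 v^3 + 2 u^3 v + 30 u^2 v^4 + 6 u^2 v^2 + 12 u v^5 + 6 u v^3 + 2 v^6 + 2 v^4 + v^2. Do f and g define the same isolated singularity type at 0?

The Hessian of f at 0 has rank 1. Corank 1: A-series; mu = 5 gives A_5. The Hessian of g at 0 has rank 1. Corank 1: A-series; mu = 5 gives A_5. Both have type A_5, hence right-equivalent.

Yes.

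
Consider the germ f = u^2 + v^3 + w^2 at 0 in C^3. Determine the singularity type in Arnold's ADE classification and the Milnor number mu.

The Hessian of f at 0 has rank 2. Corank 1: A-series; mu = 2 gives A_2.

Type A_{2}, Milnor number mu = 2.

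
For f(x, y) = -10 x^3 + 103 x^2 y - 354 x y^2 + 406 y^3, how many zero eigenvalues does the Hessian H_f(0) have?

2

Hessian at 0 has rank 0.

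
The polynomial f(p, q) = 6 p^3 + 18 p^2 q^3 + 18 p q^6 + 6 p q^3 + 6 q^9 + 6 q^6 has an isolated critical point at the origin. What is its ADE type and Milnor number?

Type E7, Milnor number mu = 7.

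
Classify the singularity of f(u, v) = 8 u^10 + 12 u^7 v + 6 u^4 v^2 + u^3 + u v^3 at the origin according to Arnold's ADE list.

E7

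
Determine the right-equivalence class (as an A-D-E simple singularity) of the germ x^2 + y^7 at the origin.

The Hessian of f at 0 has rank 1. Corank 1: A-series; mu = 6 gives A_6.

A_{6}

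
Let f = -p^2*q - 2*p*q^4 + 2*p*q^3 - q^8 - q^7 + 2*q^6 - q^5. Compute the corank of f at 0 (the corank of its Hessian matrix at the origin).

2

The Hessian at 0 is [[0, 0], [0, 0]] of rank 0; hence corank 2.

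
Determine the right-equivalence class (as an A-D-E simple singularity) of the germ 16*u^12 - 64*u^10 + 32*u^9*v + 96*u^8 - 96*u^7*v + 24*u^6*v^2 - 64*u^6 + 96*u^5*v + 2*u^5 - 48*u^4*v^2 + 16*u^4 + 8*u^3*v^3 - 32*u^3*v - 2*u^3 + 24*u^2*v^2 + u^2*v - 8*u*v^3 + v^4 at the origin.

The Hessian of f at 0 has rank 0. Corank 2; j^3 = -u^2*(2*u - v) has shape L^2 M (L != M), so D-series; mu = 5 gives D_5.

D5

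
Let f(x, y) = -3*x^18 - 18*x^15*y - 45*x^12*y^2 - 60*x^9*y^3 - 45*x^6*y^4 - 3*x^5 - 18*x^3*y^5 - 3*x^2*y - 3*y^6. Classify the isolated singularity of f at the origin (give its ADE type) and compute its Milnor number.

The Hessian of f at 0 is [[0, 0], [0, 0]] with rank 0, so corank 2. A Groebner basis of the Jacobian ideal J(f) in C{x,y} is {x^2/6 + y^5, x^3, x*y}; counting standard monomials gives mu = 7. Corank 2; j^3 = -3*x^2*y has shape L^2 M (L != M), so D-series; mu = 7 gives D_7.

Type D7, Milnor number mu = 7.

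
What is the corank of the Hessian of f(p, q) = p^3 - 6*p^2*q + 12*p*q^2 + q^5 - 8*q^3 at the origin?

2

The Hessian at 0 is [[0, 0], [0, 0]] of rank 0; hence corank 2.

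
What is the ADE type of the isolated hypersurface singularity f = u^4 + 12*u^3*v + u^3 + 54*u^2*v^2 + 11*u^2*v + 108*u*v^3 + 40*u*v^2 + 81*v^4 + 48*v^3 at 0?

D5

The Hessian of f at 0 has rank 0. Corank 2; j^3 = (u + 3*v)*(u + 4*v)^2 has shape L^2 M (L != M), so D-series; mu = 5 gives D_5.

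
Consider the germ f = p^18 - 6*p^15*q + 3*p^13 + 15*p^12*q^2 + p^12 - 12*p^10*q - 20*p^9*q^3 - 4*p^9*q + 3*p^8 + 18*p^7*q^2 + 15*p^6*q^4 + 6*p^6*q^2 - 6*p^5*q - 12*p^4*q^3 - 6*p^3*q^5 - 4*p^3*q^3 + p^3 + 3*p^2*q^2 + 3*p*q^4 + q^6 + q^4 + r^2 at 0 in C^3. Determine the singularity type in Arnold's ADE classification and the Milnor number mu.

The Hessian of f at 0 has rank 1. Corank 2; j^3 = p^3 is a perfect cube, so E-series; the 4-jet and mu = 6 give E_6.

Type E_{6}, Milnor number mu = 6.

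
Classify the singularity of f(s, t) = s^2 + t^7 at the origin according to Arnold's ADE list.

A_6

The Hessian of f at 0 is [[2, 0], [0, 0]] with rank 1, so corank 1. A Groebner basis of the Jacobian ideal J(f) in C{s,t} is {t^6, s}; counting standard monomials gives mu = 6. Corank 1: A-series; mu = 6 gives A_6.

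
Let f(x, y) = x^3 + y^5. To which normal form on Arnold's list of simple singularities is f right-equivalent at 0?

E_8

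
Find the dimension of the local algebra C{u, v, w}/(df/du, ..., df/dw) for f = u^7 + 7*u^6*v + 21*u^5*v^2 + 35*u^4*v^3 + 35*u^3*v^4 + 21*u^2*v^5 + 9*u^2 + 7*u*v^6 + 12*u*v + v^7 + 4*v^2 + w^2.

6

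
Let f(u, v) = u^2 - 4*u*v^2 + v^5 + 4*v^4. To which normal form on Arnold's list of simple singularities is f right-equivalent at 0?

The Hessian of f at 0 is [[2, 0], [0, 0]] with rank 1, so corank 1. A Groebner basis of the Jacobian ideal J(f) in C{u,v} is {u^2, -u/2 + v^2}; counting standard monomials gives mu = 4. Corank 1: A-series; mu = 4 gives A_4.

A_4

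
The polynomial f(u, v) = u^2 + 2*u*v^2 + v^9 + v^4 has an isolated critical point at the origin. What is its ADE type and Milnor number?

The Hessian of f at 0 is [[2, 0], [0, 0]] with rank 1, so corank 1. A Groebner basis of the Jacobian ideal J(f) in C{u,v} is {u^4, u + v^2}; counting standard monomials gives mu = 8. Corank 1: A-series; mu = 8 gives A_8.

Type A_{8}, Milnor number mu = 8.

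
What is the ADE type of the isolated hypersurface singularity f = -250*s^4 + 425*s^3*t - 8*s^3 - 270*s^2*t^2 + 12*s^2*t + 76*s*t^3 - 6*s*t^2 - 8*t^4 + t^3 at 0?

E_7

The Hessian of f at 0 is [[0, 0], [0, 0]] with rank 0, so corank 2. A Groebner basis of the Jacobian ideal J(f) in C{s,t} is {768*s^2/25 - 768*s*t/25 + t^4 + 8*t^3/25 + 192*t^2/25, s^3 + 108*s^2/25 - 108*s*t/25 - 2*t^3/25 + 27*t^2/25, s^2*t + 152*s^2/25 - 152*s*t/25 - 14*t^3/75 + 38*t^2/25, 32*s^2/5 + s*t^2 - 32*s*t/5 - 13*t^3/30 + 8*t^2/5}; counting standard monomials gives mu = 7. Corank 2; j^3 = -(2*s - t)^3 is a perfect cube, so E-series; the 4-jet and mu = 7 give E_7.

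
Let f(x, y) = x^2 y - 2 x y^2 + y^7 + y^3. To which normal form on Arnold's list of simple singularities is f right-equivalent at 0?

D_8

The Hessian of f at 0 is [[0, 0], [0, 0]] with rank 0, so corank 2. A Groebner basis of the Jacobian ideal J(f) in C{x,y} is {x^2/7 + y^6 - y^2/7, x^3 - y^3, x*y - y^2}; counting standard monomials gives mu = 8. Corank 2; j^3 = y*(x - y)^2 has shape L^2 M (L != M), so D-series; mu = 8 gives D_8.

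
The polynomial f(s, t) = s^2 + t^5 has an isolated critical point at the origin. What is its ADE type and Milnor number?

Type A_4, Milnor number mu = 4.

The Hessian of f at 0 has rank 1. Corank 1: A-series; mu = 4 gives A_4.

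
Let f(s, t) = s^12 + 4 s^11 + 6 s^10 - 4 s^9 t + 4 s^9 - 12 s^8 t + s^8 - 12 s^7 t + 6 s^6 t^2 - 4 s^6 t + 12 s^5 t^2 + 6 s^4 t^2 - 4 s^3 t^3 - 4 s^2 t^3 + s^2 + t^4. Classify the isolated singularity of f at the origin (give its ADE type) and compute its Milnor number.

The Hessian of f at 0 has rank 1. Corank 1: A-series; mu = 3 gives A_3.

Type A_{3}, Milnor number mu = 3.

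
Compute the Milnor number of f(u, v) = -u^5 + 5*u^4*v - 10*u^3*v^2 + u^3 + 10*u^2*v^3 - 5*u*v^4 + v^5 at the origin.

8

The Hessian of f at 0 is [[0, 0], [0, 0]] with rank 0, so corank 2. A Groebner basis of the Jacobian ideal J(f) in C{u,v} is {v^5, u*v^3 - v^4/4, u^2}; counting standard monomials gives mu = 8. Corank 2; j^3 = u^3 is a perfect cube, so E-series; the 5-jet and mu = 8 give E_8.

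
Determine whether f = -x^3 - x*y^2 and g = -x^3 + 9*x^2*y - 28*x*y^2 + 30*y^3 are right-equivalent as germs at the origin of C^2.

The Hessian of f at 0 has rank 0. Corank 2; j^3 = -x*(x^2 + y^2) splits into three distinct lines over C (the quadratic factor has nonzero discriminant), so D_4. The Hessian of g at 0 has rank 0. Corank 2; j^3 = -(x - 3*y)*(x^2 - 6*x*y + 10*y^2) splits into three distinct lines over C (the quadratic factor has nonzero discriminant), so D_4. Both have type D_4, hence right-equivalent.

Yes.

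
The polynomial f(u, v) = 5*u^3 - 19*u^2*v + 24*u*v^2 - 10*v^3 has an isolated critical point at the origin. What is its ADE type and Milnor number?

Type D4, Milnor number mu = 4.

The Hessian of f at 0 has rank 0. Corank 2; j^3 = (u - v)*(5*u^2 - 14*u*v + 10*v^2) splits into three distinct lines over C (the quadratic factor has nonzero discriminant), so D_4.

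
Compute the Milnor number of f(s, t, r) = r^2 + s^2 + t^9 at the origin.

The Hessian of f at 0 is [[2, 0, 0], [0, 0, 0], [0, 0, 2]] with rank 2, so corank 1. A Groebner basis of the Jacobian ideal J(f) in C{s,t,r} is {t^8, s, r}; counting standard monomials gives mu = 8. Corank 1: A-series; mu = 8 gives A_8.

8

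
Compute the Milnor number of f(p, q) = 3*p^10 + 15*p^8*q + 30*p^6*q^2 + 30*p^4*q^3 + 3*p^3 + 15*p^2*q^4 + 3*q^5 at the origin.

8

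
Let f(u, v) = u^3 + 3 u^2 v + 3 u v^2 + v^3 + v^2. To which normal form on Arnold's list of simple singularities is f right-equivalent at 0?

The Hessian of f at 0 is [[0, 0], [0, 2]] with rank 1, so corank 1. A Groebner basis of the Jacobian ideal J(f) in C{u,v} is {u^2, v}; counting standard monomials gives mu = 2. Corank 1: A-series; mu = 2 gives A_2.

A_{2}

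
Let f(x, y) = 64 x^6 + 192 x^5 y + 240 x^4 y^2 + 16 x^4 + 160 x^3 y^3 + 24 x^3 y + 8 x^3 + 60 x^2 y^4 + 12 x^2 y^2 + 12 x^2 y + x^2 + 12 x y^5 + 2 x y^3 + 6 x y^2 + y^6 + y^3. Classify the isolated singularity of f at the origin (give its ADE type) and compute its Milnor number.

Type A_{2}, Milnor number mu = 2.

The Hessian of f at 0 has rank 1. Corank 1: A-series; mu = 2 gives A_2.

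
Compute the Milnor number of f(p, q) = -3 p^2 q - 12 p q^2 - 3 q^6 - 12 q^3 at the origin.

7

The Hessian of f at 0 has rank 0. Corank 2; j^3 = -3*q*(p + 2*q)^2 has shape L^2 M (L != M), so D-series; mu = 7 gives D_7.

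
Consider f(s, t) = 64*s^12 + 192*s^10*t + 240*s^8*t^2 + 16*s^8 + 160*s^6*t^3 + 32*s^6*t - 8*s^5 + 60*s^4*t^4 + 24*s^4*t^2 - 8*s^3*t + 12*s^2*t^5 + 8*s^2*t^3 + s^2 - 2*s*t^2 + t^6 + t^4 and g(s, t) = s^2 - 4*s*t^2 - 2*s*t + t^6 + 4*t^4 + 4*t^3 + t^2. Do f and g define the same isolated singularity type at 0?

The Hessian of f at 0 is [[2, 0], [0, 0]] with rank 1, so corank 1. A Groebner basis of the Jacobian ideal J(f) in C{s,t} is {s^3, s^2*t, -s + t^2}; counting standard monomials gives mu = 5. Corank 1: A-series; mu = 5 gives A_5. The Hessian of g at 0 is [[2, -2], [-2, 2]] with rank 1, so corank 1. A Groebner basis of the Jacobian ideal J(g) in C{s,t} is {s^3 - 3*s^2/2 + 5*s*t/2 - s/2 + t/2, s^2*t - s^2 + 3*s*t/2 - s/4 + t/4, -s/2 + t^2 + t/2}; counting standard monomials gives mu = 5. Corank 1: A-series; mu = 5 gives A_5. Both have type A_5, hence right-equivalent.

Yes.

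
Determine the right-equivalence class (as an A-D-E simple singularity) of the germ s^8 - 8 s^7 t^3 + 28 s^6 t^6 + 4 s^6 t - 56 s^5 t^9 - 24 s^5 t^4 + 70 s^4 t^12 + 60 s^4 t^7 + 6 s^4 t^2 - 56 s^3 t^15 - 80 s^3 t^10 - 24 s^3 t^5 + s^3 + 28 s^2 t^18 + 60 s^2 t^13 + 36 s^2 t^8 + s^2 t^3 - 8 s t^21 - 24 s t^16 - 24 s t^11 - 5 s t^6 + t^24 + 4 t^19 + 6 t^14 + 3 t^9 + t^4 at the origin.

E6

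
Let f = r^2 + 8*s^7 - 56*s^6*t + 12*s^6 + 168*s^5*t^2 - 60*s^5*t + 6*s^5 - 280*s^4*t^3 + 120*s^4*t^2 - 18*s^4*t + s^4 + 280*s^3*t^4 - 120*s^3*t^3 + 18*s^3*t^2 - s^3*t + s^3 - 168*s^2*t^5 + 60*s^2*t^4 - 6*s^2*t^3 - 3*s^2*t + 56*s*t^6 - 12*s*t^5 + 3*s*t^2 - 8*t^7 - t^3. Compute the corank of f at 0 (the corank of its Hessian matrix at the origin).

Hessian at 0 has rank 1.

2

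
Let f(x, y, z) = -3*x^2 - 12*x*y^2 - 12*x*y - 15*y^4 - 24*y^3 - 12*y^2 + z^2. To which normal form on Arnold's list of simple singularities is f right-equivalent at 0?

A_3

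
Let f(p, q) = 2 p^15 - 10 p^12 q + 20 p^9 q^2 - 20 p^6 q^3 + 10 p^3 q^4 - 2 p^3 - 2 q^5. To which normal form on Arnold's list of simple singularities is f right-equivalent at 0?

The Hessian of f at 0 is [[0, 0], [0, 0]] with rank 0, so corank 2. A Groebner basis of the Jacobian ideal J(f) in C{p,q} is {q^4, p^2}; counting standard monomials gives mu = 8. Corank 2; j^3 = -2*p^3 is a perfect cube, so E-series; the 5-jet and mu = 8 give E_8.

E8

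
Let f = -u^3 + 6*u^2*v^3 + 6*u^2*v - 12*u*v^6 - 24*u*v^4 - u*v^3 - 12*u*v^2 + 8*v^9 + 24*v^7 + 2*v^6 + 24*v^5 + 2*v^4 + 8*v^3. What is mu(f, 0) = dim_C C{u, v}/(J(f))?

7

The Hessian of f at 0 has rank 0. Corank 2; j^3 = -(u - 2*v)^3 is a perfect cube, so E-series; the 4-jet and mu = 7 give E_7.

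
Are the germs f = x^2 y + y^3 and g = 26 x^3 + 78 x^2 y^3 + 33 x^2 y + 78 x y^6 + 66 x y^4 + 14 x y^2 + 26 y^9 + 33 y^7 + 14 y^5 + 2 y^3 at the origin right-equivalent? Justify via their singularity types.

The Hessian of f at 0 has rank 0. Corank 2; j^3 = y*(x^2 + y^2) splits into three distinct lines over C (the quadratic factor has nonzero discriminant), so D_4. The Hessian of g at 0 has rank 0. Corank 2; j^3 = (2*x + y)*(13*x^2 + 10*x*y + 2*y^2) splits into three distinct lines over C (the quadratic factor has nonzero discriminant), so D_4. Both have type D_4, hence right-equivalent.

Yes.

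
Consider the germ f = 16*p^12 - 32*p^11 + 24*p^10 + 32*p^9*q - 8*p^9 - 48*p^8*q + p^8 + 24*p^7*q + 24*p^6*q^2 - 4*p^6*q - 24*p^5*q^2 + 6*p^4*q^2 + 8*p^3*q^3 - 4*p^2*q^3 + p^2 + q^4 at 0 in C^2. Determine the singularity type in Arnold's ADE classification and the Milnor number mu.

Type A3, Milnor number mu = 3.

The Hessian of f at 0 has rank 1. Corank 1: A-series; mu = 3 gives A_3.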